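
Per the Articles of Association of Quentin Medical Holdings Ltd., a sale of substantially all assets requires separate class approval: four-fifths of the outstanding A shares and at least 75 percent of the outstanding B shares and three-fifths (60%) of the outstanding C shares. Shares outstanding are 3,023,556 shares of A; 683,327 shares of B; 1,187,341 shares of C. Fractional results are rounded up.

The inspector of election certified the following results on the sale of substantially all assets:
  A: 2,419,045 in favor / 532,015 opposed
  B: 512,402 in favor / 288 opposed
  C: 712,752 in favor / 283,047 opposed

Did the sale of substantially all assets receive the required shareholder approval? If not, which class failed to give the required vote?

A: 4/5 of 3023556 = 2418844.80, rounded up to 2418845; 2,418,845 required, 2,419,045 in favor — approved.
B: 3/4 of 683327 = 512495.25, rounded up to 512496; 512,496 required, 512,402 in favor — not approved.
C: 3/5 of 1187341 = 712404.60, rounded up to 712405; 712,405 required, 712,752 in favor — approved.

Not approved — the B shares did not give the required vote.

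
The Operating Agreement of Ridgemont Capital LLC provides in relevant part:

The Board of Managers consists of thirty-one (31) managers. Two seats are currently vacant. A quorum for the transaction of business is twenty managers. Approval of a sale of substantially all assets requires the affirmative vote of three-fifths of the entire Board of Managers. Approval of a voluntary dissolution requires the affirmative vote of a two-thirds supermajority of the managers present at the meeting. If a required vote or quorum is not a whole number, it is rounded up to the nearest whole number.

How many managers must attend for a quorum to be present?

The quorum is fixed at 20.

20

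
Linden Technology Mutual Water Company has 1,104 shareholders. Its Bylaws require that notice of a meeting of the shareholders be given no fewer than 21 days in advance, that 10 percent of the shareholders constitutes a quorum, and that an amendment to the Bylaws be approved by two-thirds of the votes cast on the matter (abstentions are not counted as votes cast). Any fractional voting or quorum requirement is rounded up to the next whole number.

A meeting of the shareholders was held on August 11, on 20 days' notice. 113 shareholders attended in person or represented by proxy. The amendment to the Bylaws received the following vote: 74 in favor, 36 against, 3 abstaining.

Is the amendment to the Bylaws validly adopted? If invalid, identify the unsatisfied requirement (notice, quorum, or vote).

Invalid — notice requirement not satisfied.

Notice: 20 days given; 21 required. Not satisfied.
Quorum: 10% of 1,104 = 110.40, rounded up to 111; 113 present. Satisfied.
Vote: requires two-thirds of the votes cast (113 − 3 abstaining = 110); 2/3 of 110 = 73.33, rounded up to 74, so 74 needed; 74 in favor. Satisfied.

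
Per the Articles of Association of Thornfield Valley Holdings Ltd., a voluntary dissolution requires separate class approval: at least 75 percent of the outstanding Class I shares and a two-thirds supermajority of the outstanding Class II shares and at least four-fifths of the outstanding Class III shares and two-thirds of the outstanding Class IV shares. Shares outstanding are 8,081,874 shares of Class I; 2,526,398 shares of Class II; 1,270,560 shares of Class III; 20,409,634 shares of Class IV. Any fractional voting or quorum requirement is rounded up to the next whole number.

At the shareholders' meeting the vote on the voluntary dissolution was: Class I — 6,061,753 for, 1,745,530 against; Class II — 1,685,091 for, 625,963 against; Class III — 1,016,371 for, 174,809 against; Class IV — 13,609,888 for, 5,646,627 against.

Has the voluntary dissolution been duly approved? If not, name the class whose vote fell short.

Class I: 3/4 of 8081874 = 6061405.50, rounded up to 6061406; 6,061,406 required, 6,061,753 in favor — approved.
Class II: 2/3 of 2526398 = 1684265.33, rounded up to 1684266; 1,684,266 required, 1,685,091 in favor — approved.
Class III: 4/5 of 1270560 = 1016448; 1,016,448 required, 1,016,371 in favor — not approved.
Class IV: 2/3 of 20409634 = 13606422.67, rounded up to 13606423; 13,606,423 required, 13,609,888 in favor — approved.

Not approved — the Class III shares did not give the required vote.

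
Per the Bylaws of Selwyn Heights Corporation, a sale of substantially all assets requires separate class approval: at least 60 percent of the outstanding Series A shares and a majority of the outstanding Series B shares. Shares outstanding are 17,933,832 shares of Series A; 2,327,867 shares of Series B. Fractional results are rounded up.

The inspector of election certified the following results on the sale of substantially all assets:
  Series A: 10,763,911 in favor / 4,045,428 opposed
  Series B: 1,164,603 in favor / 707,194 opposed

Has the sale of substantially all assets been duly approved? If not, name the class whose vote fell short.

Approved — every class gave the required vote.

Series A: 3/5 of 17933832 = 10760299.20, rounded up to 10760300; 10,760,300 required, 10,763,911 in favor — approved.
Series B: a majority of 2327867 is 1163934; 1,163,934 required, 1,164,603 in favor — approved.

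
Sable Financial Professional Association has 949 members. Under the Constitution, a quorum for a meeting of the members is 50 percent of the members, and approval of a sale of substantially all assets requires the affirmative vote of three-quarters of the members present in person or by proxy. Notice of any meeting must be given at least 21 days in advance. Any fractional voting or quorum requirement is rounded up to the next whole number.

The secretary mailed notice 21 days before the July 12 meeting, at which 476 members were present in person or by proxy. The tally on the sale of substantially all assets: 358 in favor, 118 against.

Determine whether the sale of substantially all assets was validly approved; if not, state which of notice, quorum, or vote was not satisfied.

Notice: 21 days given; 21 required. Satisfied.
Quorum: 50% of 949 = 474.50, rounded up to 475; 476 present. Satisfied.
Vote: requires three-fourths of those present (476); 3/4 of 476 = 357, so 357 needed; 358 in favor. Satisfied.

Valid — all requirements satisfied.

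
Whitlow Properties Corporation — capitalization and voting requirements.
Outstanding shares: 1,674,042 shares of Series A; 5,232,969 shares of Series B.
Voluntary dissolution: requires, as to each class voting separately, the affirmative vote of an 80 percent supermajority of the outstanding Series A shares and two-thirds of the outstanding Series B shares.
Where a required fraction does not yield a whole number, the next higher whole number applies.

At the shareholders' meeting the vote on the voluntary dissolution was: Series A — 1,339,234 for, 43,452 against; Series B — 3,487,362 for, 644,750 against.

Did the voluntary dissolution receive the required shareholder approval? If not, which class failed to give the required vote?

Not approved — the Series B shares did not give the required vote.

Series A: 4/5 of 1674042 = 1339233.60, rounded up to 1339234; 1,339,234 required, 1,339,234 in favor — approved.
Series B: 2/3 of 5232969 = 3488646; 3,488,646 required, 3,487,362 in favor — not approved.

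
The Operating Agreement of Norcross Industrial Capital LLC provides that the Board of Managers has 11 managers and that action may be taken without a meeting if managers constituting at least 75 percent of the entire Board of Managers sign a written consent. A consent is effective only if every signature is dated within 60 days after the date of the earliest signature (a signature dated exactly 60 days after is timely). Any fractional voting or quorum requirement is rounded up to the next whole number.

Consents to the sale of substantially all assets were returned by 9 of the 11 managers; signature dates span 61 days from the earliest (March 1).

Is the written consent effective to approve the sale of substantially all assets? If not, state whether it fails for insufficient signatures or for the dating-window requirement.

Signatures required: at least 75 percent of 11 — 3/4 of 11 = 8.25, rounded up to 9, so 9 needed; 9 signed. Sufficient.
Dating window: the latest signature is 61 days after the earliest; the limit is 60 days. Outside the window.

Not effective — dating-window requirement not satisfied.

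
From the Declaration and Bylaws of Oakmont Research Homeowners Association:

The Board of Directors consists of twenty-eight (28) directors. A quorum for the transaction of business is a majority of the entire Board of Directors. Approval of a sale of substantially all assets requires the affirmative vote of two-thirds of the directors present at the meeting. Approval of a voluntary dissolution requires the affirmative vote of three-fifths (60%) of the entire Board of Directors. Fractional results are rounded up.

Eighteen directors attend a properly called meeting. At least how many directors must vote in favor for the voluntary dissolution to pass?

The voluntary dissolution requires three-fifths of the entire Board of Directors (28).
3/5 of 28 = 16.80, rounded up to 17.

17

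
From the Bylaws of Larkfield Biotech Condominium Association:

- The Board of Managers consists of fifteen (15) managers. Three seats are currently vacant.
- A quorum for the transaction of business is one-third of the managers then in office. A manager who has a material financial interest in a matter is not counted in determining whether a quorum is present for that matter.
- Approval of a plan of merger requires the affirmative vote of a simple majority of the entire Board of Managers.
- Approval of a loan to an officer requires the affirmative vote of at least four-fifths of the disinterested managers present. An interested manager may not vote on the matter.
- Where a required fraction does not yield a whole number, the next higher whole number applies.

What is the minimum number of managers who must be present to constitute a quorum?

1/3 of 12 = 4.

4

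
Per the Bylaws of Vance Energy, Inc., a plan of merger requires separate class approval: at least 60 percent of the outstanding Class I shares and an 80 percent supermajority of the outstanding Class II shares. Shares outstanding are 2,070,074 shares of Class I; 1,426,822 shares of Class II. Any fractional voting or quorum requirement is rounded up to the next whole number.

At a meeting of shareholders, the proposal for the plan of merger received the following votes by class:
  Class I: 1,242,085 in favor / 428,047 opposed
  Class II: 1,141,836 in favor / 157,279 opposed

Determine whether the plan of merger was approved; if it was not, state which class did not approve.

Approved — every class gave the required vote.

Class I: 3/5 of 2070074 = 1242044.40, rounded up to 1242045; 1,242,045 required, 1,242,085 in favor — approved.
Class II: 4/5 of 1426822 = 1141457.60, rounded up to 1141458; 1,141,458 required, 1,141,836 in favor — approved.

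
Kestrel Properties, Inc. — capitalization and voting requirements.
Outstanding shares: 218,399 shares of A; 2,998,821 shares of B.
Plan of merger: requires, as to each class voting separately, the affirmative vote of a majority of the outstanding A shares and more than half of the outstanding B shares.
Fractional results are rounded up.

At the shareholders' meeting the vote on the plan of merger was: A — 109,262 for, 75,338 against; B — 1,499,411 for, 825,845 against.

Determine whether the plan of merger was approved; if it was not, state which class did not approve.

A: a majority of 218399 is 109200; 109,200 required, 109,262 in favor — approved.
B: a majority of 2998821 is 1499411; 1,499,411 required, 1,499,411 in favor — approved.

Approved — every class gave the required vote.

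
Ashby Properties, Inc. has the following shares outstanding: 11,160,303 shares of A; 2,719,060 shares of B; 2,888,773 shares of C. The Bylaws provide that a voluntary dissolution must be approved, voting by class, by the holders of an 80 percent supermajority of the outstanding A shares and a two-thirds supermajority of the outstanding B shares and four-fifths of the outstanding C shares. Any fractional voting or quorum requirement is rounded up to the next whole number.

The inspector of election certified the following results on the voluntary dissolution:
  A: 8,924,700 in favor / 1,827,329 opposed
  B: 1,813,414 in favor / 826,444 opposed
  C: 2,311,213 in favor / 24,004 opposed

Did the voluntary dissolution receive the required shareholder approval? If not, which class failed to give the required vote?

Not approved — the A shares did not give the required vote.

A: 4/5 of 11160303 = 8928242.40, rounded up to 8928243; 8,928,243 required, 8,924,700 in favor — not approved.
B: 2/3 of 2719060 = 1812706.67, rounded up to 1812707; 1,812,707 required, 1,813,414 in favor — approved.
C: 4/5 of 2888773 = 2311018.40, rounded up to 2311019; 2,311,019 required, 2,311,213 in favor — approved.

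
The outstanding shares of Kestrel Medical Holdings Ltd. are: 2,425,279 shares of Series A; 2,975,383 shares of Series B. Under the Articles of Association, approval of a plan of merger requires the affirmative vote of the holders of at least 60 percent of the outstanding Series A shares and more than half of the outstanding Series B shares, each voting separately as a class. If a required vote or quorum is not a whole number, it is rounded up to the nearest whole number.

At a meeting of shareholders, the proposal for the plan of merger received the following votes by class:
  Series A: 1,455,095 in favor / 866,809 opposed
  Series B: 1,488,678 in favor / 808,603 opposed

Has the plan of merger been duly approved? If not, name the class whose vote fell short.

Not approved — the Series A shares did not give the required vote.

Series A: 3/5 of 2425279 = 1455167.40, rounded up to 1455168; 1,455,168 required, 1,455,095 in favor — not approved.
Series B: a majority of 2975383 is 1487692; 1,487,692 required, 1,488,678 in favor — approved.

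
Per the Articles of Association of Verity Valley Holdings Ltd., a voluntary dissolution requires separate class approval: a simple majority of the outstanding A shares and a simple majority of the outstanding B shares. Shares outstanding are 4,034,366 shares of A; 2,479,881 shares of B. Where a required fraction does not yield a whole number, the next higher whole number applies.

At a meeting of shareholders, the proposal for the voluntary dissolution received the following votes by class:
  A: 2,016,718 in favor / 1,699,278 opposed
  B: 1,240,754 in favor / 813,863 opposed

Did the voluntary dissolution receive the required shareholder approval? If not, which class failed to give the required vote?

Not approved — the A shares did not give the required vote.

A: a majority of 4034366 is 2017184; 2,017,184 required, 2,016,718 in favor — not approved.
B: a majority of 2479881 is 1239941; 1,239,941 required, 1,240,754 in favor — approved.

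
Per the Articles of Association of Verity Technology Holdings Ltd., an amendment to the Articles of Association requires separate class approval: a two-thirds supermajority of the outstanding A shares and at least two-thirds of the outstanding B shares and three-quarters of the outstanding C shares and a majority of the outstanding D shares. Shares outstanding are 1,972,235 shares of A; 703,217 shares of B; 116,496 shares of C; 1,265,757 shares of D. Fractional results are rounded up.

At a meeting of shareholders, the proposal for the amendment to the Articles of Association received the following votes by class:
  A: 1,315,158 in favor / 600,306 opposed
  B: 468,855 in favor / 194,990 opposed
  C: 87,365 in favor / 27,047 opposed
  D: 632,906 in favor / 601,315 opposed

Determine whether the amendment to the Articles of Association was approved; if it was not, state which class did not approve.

Not approved — the C shares did not give the required vote.

A: 2/3 of 1972235 = 1314823.33, rounded up to 1314824; 1,314,824 required, 1,315,158 in favor — approved.
B: 2/3 of 703217 = 468811.33, rounded up to 468812; 468,812 required, 468,855 in favor — approved.
C: 3/4 of 116496 = 87372; 87,372 required, 87,365 in favor — not approved.
D: a majority of 1265757 is 632879; 632,879 required, 632,906 in favor — approved.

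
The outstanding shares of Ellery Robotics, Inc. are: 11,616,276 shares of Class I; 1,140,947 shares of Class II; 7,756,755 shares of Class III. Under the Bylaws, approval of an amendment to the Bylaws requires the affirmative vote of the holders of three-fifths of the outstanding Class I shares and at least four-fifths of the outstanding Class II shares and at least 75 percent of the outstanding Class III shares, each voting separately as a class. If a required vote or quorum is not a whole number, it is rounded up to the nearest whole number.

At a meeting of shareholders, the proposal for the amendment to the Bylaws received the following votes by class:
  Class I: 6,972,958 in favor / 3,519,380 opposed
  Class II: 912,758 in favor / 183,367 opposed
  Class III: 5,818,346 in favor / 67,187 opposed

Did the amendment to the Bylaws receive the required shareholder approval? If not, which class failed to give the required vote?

Class I: 3/5 of 11616276 = 6969765.60, rounded up to 6969766; 6,969,766 required, 6,972,958 in favor — approved.
Class II: 4/5 of 1140947 = 912757.60, rounded up to 912758; 912,758 required, 912,758 in favor — approved.
Class III: 3/4 of 7756755 = 5817566.25, rounded up to 5817567; 5,817,567 required, 5,818,346 in favor — approved.

Approved — every class gave the required vote.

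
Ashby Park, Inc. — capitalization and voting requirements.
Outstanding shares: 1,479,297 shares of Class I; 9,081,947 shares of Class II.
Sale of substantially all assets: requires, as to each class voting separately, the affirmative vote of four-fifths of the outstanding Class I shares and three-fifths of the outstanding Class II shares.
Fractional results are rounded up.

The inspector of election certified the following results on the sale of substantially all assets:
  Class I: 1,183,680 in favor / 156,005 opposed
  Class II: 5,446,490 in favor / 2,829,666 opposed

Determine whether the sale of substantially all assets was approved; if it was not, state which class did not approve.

Class I: 4/5 of 1479297 = 1183437.60, rounded up to 1183438; 1,183,438 required, 1,183,680 in favor — approved.
Class II: 3/5 of 9081947 = 5449168.20, rounded up to 5449169; 5,449,169 required, 5,446,490 in favor — not approved.

Not approved — the Class II shares did not give the required vote.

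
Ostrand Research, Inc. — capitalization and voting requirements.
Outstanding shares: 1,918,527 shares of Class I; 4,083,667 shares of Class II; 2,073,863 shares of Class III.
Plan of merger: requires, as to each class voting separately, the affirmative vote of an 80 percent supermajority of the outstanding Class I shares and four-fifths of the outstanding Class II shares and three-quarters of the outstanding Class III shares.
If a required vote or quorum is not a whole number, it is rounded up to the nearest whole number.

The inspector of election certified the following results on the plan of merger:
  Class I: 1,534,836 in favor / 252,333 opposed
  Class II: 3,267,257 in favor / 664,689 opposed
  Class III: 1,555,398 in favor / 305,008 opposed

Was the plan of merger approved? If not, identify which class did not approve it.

Class I: 4/5 of 1918527 = 1534821.60, rounded up to 1534822; 1,534,822 required, 1,534,836 in favor — approved.
Class II: 4/5 of 4083667 = 3266933.60, rounded up to 3266934; 3,266,934 required, 3,267,257 in favor — approved.
Class III: 3/4 of 2073863 = 1555397.25, rounded up to 1555398; 1,555,398 required, 1,555,398 in favor — approved.

Approved — every class gave the required vote.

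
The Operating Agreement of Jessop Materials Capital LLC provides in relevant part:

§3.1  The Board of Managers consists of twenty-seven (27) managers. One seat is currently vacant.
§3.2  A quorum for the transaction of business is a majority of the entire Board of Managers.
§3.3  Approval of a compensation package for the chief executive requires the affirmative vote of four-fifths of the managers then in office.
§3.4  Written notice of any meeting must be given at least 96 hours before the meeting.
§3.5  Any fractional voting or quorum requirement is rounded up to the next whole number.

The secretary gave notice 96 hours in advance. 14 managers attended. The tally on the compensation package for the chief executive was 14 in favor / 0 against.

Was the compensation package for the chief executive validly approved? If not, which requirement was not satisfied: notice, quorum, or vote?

Invalid — vote requirement not satisfied.

Notice: 96 hours given; 96 required (96 ≥ 96). Satisfied.
Quorum: 14 present; quorum is 14. Satisfied.
Vote: the compensation package for the chief executive requires four-fifths of the managers then in office (26). 4/5 of 26 = 20.80, rounded up to 21, so 21 affirmative votes are needed; 14 voted in favor. Not satisfied.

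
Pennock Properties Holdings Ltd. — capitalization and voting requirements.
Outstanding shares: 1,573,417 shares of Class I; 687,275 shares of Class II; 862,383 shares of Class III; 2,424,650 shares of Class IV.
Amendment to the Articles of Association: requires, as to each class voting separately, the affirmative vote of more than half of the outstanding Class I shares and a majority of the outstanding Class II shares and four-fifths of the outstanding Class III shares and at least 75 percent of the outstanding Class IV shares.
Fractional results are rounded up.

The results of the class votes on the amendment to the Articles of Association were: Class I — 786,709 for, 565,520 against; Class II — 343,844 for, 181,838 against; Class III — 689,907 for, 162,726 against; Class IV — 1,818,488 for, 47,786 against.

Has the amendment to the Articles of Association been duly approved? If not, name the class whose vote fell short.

Class I: a majority of 1573417 is 786709; 786,709 required, 786,709 in favor — approved.
Class II: a majority of 687275 is 343638; 343,638 required, 343,844 in favor — approved.
Class III: 4/5 of 862383 = 689906.40, rounded up to 689907; 689,907 required, 689,907 in favor — approved.
Class IV: 3/4 of 2424650 = 1818487.50, rounded up to 1818488; 1,818,488 required, 1,818,488 in favor — approved.

Approved — every class gave the required vote.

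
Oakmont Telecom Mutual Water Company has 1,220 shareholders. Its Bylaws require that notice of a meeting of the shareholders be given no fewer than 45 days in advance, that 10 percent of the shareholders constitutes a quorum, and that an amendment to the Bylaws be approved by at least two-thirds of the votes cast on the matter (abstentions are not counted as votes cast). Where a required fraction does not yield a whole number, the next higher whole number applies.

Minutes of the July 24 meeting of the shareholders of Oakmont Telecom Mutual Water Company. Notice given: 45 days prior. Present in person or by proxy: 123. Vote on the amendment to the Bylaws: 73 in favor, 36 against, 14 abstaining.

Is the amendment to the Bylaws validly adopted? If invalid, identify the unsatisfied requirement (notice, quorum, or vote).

Valid — all requirements satisfied.

Notice: 45 days given; 45 required. Satisfied.
Quorum: 10% of 1,220 = 122; 123 present. Satisfied.
Vote: requires two-thirds of the votes cast (123 − 14 abstaining = 109); 2/3 of 109 = 72.67, rounded up to 73, so 73 needed; 73 in favor. Satisfied.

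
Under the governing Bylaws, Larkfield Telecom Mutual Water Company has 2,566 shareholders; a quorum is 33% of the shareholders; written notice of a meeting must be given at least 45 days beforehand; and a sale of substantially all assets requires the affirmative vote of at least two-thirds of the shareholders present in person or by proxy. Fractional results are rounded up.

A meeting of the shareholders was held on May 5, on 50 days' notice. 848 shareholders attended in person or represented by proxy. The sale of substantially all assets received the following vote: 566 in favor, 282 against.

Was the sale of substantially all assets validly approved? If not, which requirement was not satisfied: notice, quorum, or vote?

Valid — all requirements satisfied.

Notice: 50 days given; 45 required. Satisfied.
Quorum: 33% of 2,566 = 846.78, rounded up to 847; 848 present. Satisfied.
Vote: requires two-thirds of those present (848); 2/3 of 848 = 565.33, rounded up to 566, so 566 needed; 566 in favor. Satisfied.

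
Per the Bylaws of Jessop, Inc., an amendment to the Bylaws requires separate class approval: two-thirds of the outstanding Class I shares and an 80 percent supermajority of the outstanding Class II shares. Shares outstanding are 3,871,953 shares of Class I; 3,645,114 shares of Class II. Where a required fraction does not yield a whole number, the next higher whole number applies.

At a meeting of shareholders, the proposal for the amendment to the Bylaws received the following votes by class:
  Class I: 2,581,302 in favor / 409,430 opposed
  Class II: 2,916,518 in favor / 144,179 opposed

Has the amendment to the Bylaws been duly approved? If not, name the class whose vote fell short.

Approved — every class gave the required vote.

Class I: 2/3 of 3871953 = 2581302; 2,581,302 required, 2,581,302 in favor — approved.
Class II: 4/5 of 3645114 = 2916091.20, rounded up to 2916092; 2,916,092 required, 2,916,518 in favor — approved.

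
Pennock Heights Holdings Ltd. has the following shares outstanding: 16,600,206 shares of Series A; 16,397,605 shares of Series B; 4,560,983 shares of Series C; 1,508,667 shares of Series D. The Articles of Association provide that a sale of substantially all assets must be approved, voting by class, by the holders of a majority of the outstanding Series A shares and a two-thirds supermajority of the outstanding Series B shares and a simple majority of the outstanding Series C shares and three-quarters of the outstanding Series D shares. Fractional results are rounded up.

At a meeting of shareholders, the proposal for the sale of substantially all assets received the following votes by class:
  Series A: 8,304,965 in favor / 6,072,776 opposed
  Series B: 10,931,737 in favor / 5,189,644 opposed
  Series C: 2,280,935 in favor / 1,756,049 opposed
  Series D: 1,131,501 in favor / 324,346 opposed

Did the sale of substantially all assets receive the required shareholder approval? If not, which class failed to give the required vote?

Approved — every class gave the required vote.

Series A: a majority of 16600206 is 8300104; 8,300,104 required, 8,304,965 in favor — approved.
Series B: 2/3 of 16397605 = 10931736.67, rounded up to 10931737; 10,931,737 required, 10,931,737 in favor — approved.
Series C: a majority of 4560983 is 2280492; 2,280,492 required, 2,280,935 in favor — approved.
Series D: 3/4 of 1508667 = 1131500.25, rounded up to 1131501; 1,131,501 required, 1,131,501 in favor — approved.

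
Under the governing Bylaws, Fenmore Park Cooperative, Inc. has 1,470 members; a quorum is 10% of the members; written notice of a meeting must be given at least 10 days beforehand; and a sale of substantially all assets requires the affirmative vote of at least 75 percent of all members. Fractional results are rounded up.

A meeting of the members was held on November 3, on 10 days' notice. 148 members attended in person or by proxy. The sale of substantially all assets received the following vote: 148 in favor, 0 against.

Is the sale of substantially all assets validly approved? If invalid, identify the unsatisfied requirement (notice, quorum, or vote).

Notice: 10 days given; 10 required. Satisfied.
Quorum: 10% of 1,470 = 147; 148 present. Satisfied.
Vote: requires three-fourths of all members (1,470); 3/4 of 1470 = 1102.50, rounded up to 1103, so 1,103 needed; 148 in favor. Not satisfied.

Invalid — vote requirement not satisfied.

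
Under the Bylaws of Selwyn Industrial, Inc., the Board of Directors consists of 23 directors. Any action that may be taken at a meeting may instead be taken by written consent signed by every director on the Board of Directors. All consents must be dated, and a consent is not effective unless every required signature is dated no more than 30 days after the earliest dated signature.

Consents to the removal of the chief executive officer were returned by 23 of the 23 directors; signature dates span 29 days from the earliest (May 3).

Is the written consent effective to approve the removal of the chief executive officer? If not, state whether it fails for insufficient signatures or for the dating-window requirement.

Signatures required: the unanimous vote of 23 — unanimous means all 23, so 23 needed; 23 signed. Sufficient.
Dating window: the latest signature is 29 days after the earliest; the limit is 30 days. Within the window.

Effective — both the signature and dating-window requirements are satisfied.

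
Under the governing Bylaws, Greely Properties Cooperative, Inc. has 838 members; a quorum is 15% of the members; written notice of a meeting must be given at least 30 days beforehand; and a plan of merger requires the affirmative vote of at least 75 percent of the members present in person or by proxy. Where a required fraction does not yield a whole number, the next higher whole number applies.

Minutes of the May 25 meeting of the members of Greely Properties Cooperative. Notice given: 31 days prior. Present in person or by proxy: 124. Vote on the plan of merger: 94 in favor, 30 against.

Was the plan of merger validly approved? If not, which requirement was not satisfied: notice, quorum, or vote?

Invalid — quorum requirement not satisfied.

Notice: 31 days given; 30 required. Satisfied.
Quorum: 15% of 838 = 125.70, rounded up to 126; 124 present. Not satisfied.
Vote: requires three-fourths of those present (124); 3/4 of 124 = 93, so 93 needed; 94 in favor. Satisfied.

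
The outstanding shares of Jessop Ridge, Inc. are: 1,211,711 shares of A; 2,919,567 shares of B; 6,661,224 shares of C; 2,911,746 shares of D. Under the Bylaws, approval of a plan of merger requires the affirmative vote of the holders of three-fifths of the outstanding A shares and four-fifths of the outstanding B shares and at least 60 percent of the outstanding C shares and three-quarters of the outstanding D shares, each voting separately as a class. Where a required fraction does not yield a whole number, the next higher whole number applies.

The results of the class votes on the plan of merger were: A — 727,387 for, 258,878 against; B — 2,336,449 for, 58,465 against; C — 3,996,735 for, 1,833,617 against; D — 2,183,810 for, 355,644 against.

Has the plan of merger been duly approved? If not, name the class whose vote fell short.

Approved — every class gave the required vote.

A: 3/5 of 1211711 = 727026.60, rounded up to 727027; 727,027 required, 727,387 in favor — approved.
B: 4/5 of 2919567 = 2335653.60, rounded up to 2335654; 2,335,654 required, 2,336,449 in favor — approved.
C: 3/5 of 6661224 = 3996734.40, rounded up to 3996735; 3,996,735 required, 3,996,735 in favor — approved.
D: 3/4 of 2911746 = 2183809.50, rounded up to 2183810; 2,183,810 required, 2,183,810 in favor — approved.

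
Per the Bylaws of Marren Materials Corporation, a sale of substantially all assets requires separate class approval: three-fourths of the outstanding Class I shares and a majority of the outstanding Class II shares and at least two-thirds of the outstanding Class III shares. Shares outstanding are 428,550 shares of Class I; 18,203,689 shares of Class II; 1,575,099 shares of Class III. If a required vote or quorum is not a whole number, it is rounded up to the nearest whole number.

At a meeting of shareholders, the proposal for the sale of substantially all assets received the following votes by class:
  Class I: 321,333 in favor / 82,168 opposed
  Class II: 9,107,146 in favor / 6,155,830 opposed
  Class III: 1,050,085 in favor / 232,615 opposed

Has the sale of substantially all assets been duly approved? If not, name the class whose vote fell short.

Class I: 3/4 of 428550 = 321412.50, rounded up to 321413; 321,413 required, 321,333 in favor — not approved.
Class II: a majority of 18203689 is 9101845; 9,101,845 required, 9,107,146 in favor — approved.
Class III: 2/3 of 1575099 = 1050066; 1,050,066 required, 1,050,085 in favor — approved.

Not approved — the Class I shares did not give the required vote.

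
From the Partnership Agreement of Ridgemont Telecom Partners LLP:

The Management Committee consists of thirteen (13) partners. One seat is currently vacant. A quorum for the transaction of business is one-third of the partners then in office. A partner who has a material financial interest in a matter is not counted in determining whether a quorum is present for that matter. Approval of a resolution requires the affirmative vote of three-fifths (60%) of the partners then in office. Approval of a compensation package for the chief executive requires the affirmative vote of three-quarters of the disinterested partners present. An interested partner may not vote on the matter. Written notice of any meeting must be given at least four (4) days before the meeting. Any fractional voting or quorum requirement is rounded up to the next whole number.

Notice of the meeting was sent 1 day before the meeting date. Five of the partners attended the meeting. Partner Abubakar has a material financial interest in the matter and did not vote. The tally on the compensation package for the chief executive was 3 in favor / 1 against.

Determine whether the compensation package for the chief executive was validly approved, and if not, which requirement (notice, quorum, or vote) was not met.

Notice: 1 day given; 4 required (1 < 4). Not satisfied.
Quorum: 5 present, but the 1 interested partner does not count, leaving 4. Quorum is 4. Satisfied.
Vote: the compensation package for the chief executive requires three-fourths of the disinterested partners present (5 − 1 = 4). 3/4 of 4 = 3, so 3 affirmative votes are needed; 3 voted in favor. Satisfied.

Invalid — notice requirement not satisfied.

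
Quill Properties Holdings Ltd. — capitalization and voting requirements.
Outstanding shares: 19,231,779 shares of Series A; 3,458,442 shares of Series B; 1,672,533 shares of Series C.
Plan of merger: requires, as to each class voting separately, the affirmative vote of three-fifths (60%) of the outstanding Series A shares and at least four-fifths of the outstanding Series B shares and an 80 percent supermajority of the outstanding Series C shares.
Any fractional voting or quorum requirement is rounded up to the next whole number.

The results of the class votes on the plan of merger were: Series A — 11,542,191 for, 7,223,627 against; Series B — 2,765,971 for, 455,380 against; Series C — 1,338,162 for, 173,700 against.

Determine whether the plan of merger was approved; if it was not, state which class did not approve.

Series A: 3/5 of 19231779 = 11539067.40, rounded up to 11539068; 11,539,068 required, 11,542,191 in favor — approved.
Series B: 4/5 of 3458442 = 2766753.60, rounded up to 2766754; 2,766,754 required, 2,765,971 in favor — not approved.
Series C: 4/5 of 1672533 = 1338026.40, rounded up to 1338027; 1,338,027 required, 1,338,162 in favor — approved.

Not approved — the Series B shares did not give the required vote.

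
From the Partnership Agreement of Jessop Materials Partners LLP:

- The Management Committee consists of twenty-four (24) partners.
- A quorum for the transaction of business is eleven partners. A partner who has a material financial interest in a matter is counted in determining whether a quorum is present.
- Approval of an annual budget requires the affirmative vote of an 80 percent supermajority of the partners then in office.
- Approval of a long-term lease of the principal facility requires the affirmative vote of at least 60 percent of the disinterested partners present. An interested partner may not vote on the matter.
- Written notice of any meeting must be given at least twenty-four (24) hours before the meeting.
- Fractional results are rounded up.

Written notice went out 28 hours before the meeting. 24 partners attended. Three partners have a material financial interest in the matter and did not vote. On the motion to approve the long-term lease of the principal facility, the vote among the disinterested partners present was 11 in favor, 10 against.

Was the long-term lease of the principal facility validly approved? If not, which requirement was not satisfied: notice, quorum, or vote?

Notice: 28 hours given; 24 required (28 ≥ 24). Satisfied.
Quorum: 24 present (interested partners count toward quorum); quorum is 11. Satisfied.
Vote: the long-term lease of the principal facility requires three-fifths of the disinterested partners present (24 − 3 = 21). 3/5 of 21 = 12.60, rounded up to 13, so 13 affirmative votes are needed; 11 voted in favor. Not satisfied.

Invalid — vote requirement not satisfied.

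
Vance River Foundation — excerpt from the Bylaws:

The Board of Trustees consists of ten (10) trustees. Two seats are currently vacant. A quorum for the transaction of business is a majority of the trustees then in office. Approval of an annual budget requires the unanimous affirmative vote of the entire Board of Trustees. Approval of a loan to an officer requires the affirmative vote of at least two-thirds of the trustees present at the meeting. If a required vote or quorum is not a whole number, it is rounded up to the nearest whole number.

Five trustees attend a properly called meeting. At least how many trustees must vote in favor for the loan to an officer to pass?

4

The loan to an officer requires two-thirds of the trustees present (5).
2/3 of 5 = 3.33, rounded up to 4.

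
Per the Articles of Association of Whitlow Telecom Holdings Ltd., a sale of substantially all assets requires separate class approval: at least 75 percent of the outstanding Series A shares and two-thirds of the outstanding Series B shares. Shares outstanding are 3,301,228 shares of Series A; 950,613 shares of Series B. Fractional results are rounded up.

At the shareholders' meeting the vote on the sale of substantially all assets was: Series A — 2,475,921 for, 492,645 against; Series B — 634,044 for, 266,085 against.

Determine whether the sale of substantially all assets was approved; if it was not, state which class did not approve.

Approved — every class gave the required vote.

Series A: 3/4 of 3301228 = 2475921; 2,475,921 required, 2,475,921 in favor — approved.
Series B: 2/3 of 950613 = 633742; 633,742 required, 634,044 in favor — approved.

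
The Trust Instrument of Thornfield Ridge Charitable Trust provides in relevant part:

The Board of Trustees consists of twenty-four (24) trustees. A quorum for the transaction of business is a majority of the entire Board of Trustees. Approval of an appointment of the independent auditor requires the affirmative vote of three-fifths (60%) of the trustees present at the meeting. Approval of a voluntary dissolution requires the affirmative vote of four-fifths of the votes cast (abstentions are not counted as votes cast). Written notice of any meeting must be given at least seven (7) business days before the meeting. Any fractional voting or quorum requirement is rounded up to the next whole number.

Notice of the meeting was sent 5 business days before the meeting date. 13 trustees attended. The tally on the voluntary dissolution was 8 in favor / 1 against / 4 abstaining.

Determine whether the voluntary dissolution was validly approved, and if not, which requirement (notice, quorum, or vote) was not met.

Invalid — notice requirement not satisfied.

Notice: 5 business days given; 7 required (5 < 7). Not satisfied.
Quorum: 13 present; quorum is 13. Satisfied.
Vote: the voluntary dissolution requires four-fifths of the votes cast (13 present − 4 abstaining = 9). 4/5 of 9 = 7.20, rounded up to 8, so 8 affirmative votes are needed; 8 voted in favor. Satisfied.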